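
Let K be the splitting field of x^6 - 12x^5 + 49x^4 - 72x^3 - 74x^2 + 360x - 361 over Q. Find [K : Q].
24

The degree of the splitting field over Q equals the order of the Galois group, so first determine the group. The polynomial f is an irreducible sextic over Q, so G = Gal(f/Q) is one of the 16 transitive subgroups 6T1, ..., 6T16 of S_6. The discriminant of f is 216195241024 = 464968^2, a perfect square, so G is contained in A_6. The transitive groups of degree 6 contained in A_6 are: A_4 (6T4, order 12), S_4 (6T7, order 24), (C_3 x C_3) : C_4 (6T10, order 36), PSL(2,5) (6T12, order 60), A_6 (6T15, order 360). By Dedekind's theorem, for a prime p not dividing disc(f) the degrees of the irreducible factors of f mod p form the cycle type of an element of G. Factoring f modulo the 79 such primes p <= 431 (skipping 2, 7, 19, 23, which divide the discriminant), each new pattern first appears at: mod 3: f = (x^3 + 2x + 1)(x^3 + 2x + 2), pattern 3+3; mod 5: f = (x^2 + x + 2)(x^4 + 2x^3 + 4x + 2), pattern 4+2; mod 43: f = (x + 6)(x + 33)(x^2 + 10x + 36)(x^2 + 25x + 6), pattern 2+2+1+1; mod 223: f = (x + 4)(x + 57)(x + 107)(x + 112)(x + 162)(x + 215), pattern 1+1+1+1+1+1. No other pattern occurs in this range, so the set of observed cycle types is {3+3, 4+2, 2+2+1+1, 1+1+1+1+1+1}. The candidates containing elements of all these cycle types are S_4 (6T7) of order 24, (C_3 x C_3) : C_4 (6T10) of order 36, A_6 (6T15) of order 360; the others are excluded. The observed types are precisely the cycle types that occur in S_4 (6T7). Each of the other remaining candidates has further cycle types, and by the Chebotarev density theorem the matching factorization patterns would occur for a proportion of primes equal to their share of the group: (C_3 x C_3) : C_4 (6T10) additionally contains elements of type 3+1+1+1 (4 of its 36 elements, about 11% of primes); A_6 (6T15) additionally contains elements of type 5+1, 3+1+1+1 (184 of its 360 elements, about 51% of primes). None of the 79 primes tested shows any such pattern (for each of these groups the chance of that is below 10^-4), which rules them out. Hence G = S_4 (6T7), of order 24. The Galois group S_4 (6T7) has order 24, so the splitting field has degree 24 over Q.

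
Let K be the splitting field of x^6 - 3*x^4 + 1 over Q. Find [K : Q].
24

The degree of the splitting field over Q equals the order of the Galois group, so first determine the group. The polynomial f is an irreducible sextic over Q, so G = Gal(f/Q) is one of the 16 transitive subgroups 6T1, ..., 6T16 of S_6. The discriminant of f is -419904, which is not a perfect square, so G is not contained in A_6. The transitive groups of degree 6 not contained in A_6 are: C_6 (6T1, order 6), S_3 (6T2, order 6), D_6 (6T3, order 12), C_3 x S_3 (6T5, order 18), A_4 x C_2 (6T6, order 24), S_4 (6T8, order 24), S_3 x S_3 (6T9, order 36), S_4 x C_2 (6T11, order 48), (S_3 x S_3) : C_2 (6T13, order 72), PGL(2,5) (6T14, order 120), S_6 (6T16, order 720). By Dedekind's theorem, for a prime p not dividing disc(f) the degrees of the irreducible factors of f mod p form the cycle type of an element of G. Factoring f modulo the 33 such primes p <= 149 (skipping 2, 3, which divide the discriminant), each new pattern first appears at: mod 5: f = (x^3 + x^2 + 4x + 3)(x^3 + 4x^2 + 4x + 2), pattern 3+3; mod 7: f = (x^6 + 4x^4 + 1), pattern 6; mod 17: f = (x + 2)(x + 15)(x^2 + 6)(x^2 + 12), pattern 2+2+1+1; mod 19: f = (x + 6)(x + 7)(x + 12)(x + 13)(x^2 + 6), pattern 2+1+1+1+1; mod 71: f = (x^2 + 40)(x^2 + 45)(x^2 + 54), pattern 2+2+2. No other pattern occurs in this range, so the set of observed cycle types is {3+3, 6, 2+2+1+1, 2+1+1+1+1, 2+2+2}. The candidates containing elements of all these cycle types are A_4 x C_2 (6T6) of order 24, S_4 x C_2 (6T11) of order 48, (S_3 x S_3) : C_2 (6T13) of order 72, S_6 (6T16) of order 720; the others are excluded. The observed types are precisely the cycle types that occur in A_4 x C_2 (6T6) (apart from the identity). Each of the other remaining candidates has further cycle types, and by the Chebotarev density theorem the matching factorization patterns would occur for a proportion of primes equal to their share of the group: S_4 x C_2 (6T11) additionally contains elements of type 4+2, 4+1+1 (12 of its 48 elements, about 25% of primes); (S_3 x S_3) : C_2 (6T13) additionally contains elements of type 4+2, 3+2+1, 3+1+1+1 (34 of its 72 elements, about 47% of primes); S_6 (6T16) additionally contains elements of type 5+1, 4+2, 4+1+1, 3+2+1, 3+1+1+1 (484 of its 720 elements, about 67% of primes). None of the 33 primes tested shows any such pattern (for each of these groups the chance of that is below 10^-4), which rules them out. Hence G = A_4 x C_2 (6T6), of order 24. The Galois group A_4 x C_2 (6T6) has order 24, so the splitting field has degree 24 over Q.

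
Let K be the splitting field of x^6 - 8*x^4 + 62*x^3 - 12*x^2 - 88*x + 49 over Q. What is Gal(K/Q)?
The polynomial f is an irreducible sextic over Q, so G = Gal(f/Q) is one of the 16 transitive subgroups 6T1, ..., 6T16 of S_6. The discriminant of f is -905333959757824, which is not a perfect square, so G is not contained in A_6. The transitive groups of degree 6 not contained in A_6 are: C_6 (6T1, order 6), S_3 (6T2, order 6), D_6 (6T3, order 12), C_3 x S_3 (6T5, order 18), A_4 x C_2 (6T6, order 24), S_4 (6T8, order 24), S_3 x S_3 (6T9, order 36), S_4 x C_2 (6T11, order 48), (S_3 x S_3) : C_2 (6T13, order 72), PGL(2,5) (6T14, order 120), S_6 (6T16, order 720). By Dedekind's theorem, for a prime p not dividing disc(f) the degrees of the irreducible factors of f mod p form the cycle type of an element of G. Factoring f modulo the 67 such primes p <= 347 (skipping 2, 229, which divide the discriminant), each new pattern first appears at: mod 3: f = (x^6 + x^4 + 2x^3 + 2x + 1), pattern 6; mod 5: f = (x^3 + x^2 + 3x + 1)(x^3 + 4x^2 + 4), pattern 3+3; mod 7: f = (x)(x + 1)(x^4 + 6x^3 + 6x + 3), pattern 4+1+1; mod 13: f = (x^2 + 3x + 6)(x^4 + 10x^3 + 8x^2 + 4x + 6), pattern 4+2; mod 23: f = (x^2 + 2x + 9)(x^2 + 22x + 1)(x^2 + 22x + 8), pattern 2+2+2; mod 29: f = (x + 4)(x + 22)(x^2 + 14x + 5)(x^2 + 18x + 4), pattern 2+2+1+1; mod 193: f = (x + 24)(x + 48)(x + 94)(x + 111)(x + 146)(x + 156), pattern 1+1+1+1+1+1; mod 347: f = (x + 3)(x + 15)(x + 201)(x + 291)(x^2 + 184x + 115), pattern 2+1+1+1+1. No other pattern occurs in this range, so the set of observed cycle types is {6, 3+3, 4+1+1, 4+2, 2+2+2, 2+2+1+1, 1+1+1+1+1+1, 2+1+1+1+1}. The candidates containing elements of all these cycle types are S_4 x C_2 (6T11) of order 48, S_6 (6T16) of order 720; the others are excluded. The observed types are precisely the cycle types that occur in S_4 x C_2 (6T11). Each of the other remaining candidates has further cycle types, and by the Chebotarev density theorem the matching factorization patterns would occur for a proportion of primes equal to their share of the group: S_6 (6T16) additionally contains elements of type 5+1, 3+2+1, 3+1+1+1 (304 of its 720 elements, about 42% of primes). None of the 67 primes tested shows any such pattern (for each of these groups the chance of that is below 10^-4), which rules them out. Hence G = S_4 x C_2 (6T11), of order 48.

S_4 x C_2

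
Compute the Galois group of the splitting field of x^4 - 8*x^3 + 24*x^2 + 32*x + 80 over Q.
The polynomial is an irreducible quartic over Q and its discriminant is 1358954496 = 36864^2, a perfect square, so the Galois group is contained in A_4. The resolvent cubic y^3 - 24*y^2 - 576*y + 1536 is irreducible over Q. An irreducible resolvent with square discriminant gives A_4.

4T4: A_4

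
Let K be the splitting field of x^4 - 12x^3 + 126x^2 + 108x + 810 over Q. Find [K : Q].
The degree of the splitting field over Q equals the order of the Galois group, so first determine the group. The polynomial is an irreducible quartic over Q and its discriminant is 3703931193600 = 1924560^2, a perfect square, so the Galois group is contained in A_4. The resolvent cubic y^3 - 126*y^2 - 4536*y + 279936 splits completely over Q, which gives the Klein four-group V_4. The Galois group V_4 (4T2) has order 4, so the splitting field has degree 4 over Q.

4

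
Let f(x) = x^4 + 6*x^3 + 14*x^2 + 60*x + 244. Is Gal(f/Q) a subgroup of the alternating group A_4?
Yes

The polynomial is irreducible of degree 4 over Q. Its discriminant is 1177862400 = 34320^2, a perfect square. A Galois group lies in the alternating group exactly when the discriminant is a square in Q, so the Galois group (V_4) is contained in A_4.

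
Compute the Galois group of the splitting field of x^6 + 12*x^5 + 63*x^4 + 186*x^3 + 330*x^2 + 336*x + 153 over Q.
PGL(2,5) (order 120)

The polynomial f is an irreducible sextic over Q, so G = Gal(f/Q) is one of the 16 transitive subgroups 6T1, ..., 6T16 of S_6. The discriminant of f is -16003008, which is not a perfect square, so G is not contained in A_6. The transitive groups of degree 6 not contained in A_6 are: C_6 (6T1, order 6), S_3 (6T2, order 6), D_6 (6T3, order 12), C_3 x S_3 (6T5, order 18), A_4 x C_2 (6T6, order 24), S_4 (6T8, order 24), S_3 x S_3 (6T9, order 36), S_4 x C_2 (6T11, order 48), (S_3 x S_3) : C_2 (6T13, order 72), PGL(2,5) (6T14, order 120), S_6 (6T16, order 720). By Dedekind's theorem, for a prime p not dividing disc(f) the degrees of the irreducible factors of f mod p form the cycle type of an element of G. Factoring f modulo the 21 such primes p <= 89 (skipping 2, 3, 7, which divide the discriminant), each new pattern first appears at: mod 5: f = (x^6 + 2x^5 + 3x^4 + x^3 + x + 3), pattern 6; mod 11: f = (x + 4)(x^5 + 8x^4 + 9x^3 + 7x^2 + 5x + 8), pattern 5+1; mod 13: f = (x + 1)(x + 10)(x^4 + x^3 + 3x^2 + 1), pattern 4+1+1; mod 23: f = (x + 18)(x + 22)(x^2 + 19x + 5)(x^2 + 22x + 19), pattern 2+2+1+1; mod 43: f = (x^3 + 25x^2 + 35)(x^3 + 30x^2 + x + 40), pattern 3+3; mod 61: f = (x^2 + 18x + 30)(x^2 + 22x + 52)(x^2 + 33x + 34), pattern 2+2+2. No other pattern occurs in this range, so the set of observed cycle types is {6, 5+1, 4+1+1, 2+2+1+1, 3+3, 2+2+2}. The candidates containing elements of all these cycle types are PGL(2,5) (6T14) of order 120, S_6 (6T16) of order 720; the others are excluded. The observed types are precisely the cycle types that occur in PGL(2,5) (6T14) (apart from the identity). Each of the other remaining candidates has further cycle types, and by the Chebotarev density theorem the matching factorization patterns would occur for a proportion of primes equal to their share of the group: S_6 (6T16) additionally contains elements of type 4+2, 3+2+1, 3+1+1+1, 2+1+1+1+1 (265 of its 720 elements, about 37% of primes). None of the 21 primes tested shows any such pattern (for each of these groups the chance of that is below 10^-4), which rules them out. Hence G = PGL(2,5) (6T14), of order 120.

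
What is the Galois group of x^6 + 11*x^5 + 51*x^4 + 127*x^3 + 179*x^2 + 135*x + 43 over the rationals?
The polynomial f is an irreducible sextic over Q, so G = Gal(f/Q) is one of the 16 transitive subgroups 6T1, ..., 6T16 of S_6. The discriminant of f is -16807, which is not a perfect square, so G is not contained in A_6. The transitive groups of degree 6 not contained in A_6 are: C_6 (6T1, order 6), S_3 (6T2, order 6), D_6 (6T3, order 12), C_3 x S_3 (6T5, order 18), A_4 x C_2 (6T6, order 24), S_4 (6T8, order 24), S_3 x S_3 (6T9, order 36), S_4 x C_2 (6T11, order 48), (S_3 x S_3) : C_2 (6T13, order 72), PGL(2,5) (6T14, order 120), S_6 (6T16, order 720). By Dedekind's theorem, for a prime p not dividing disc(f) the degrees of the irreducible factors of f mod p form the cycle type of an element of G. Factoring f modulo the 37 such primes p <= 163 (skipping 7, which divides the discriminant), each new pattern first appears at: mod 2: f = (x^3 + x + 1)(x^3 + x^2 + 1), pattern 3+3; mod 3: f = (x^6 + 2x^5 + x^3 + 2x^2 + 1), pattern 6; mod 13: f = (x^2 + x + 12)(x^2 + 11x + 6)(x^2 + 12x + 8), pattern 2+2+2; mod 29: f = (x + 9)(x + 18)(x + 22)(x + 25)(x + 26)(x + 27), pattern 1+1+1+1+1+1. No other pattern occurs in this range, so the set of observed cycle types is {3+3, 6, 2+2+2, 1+1+1+1+1+1}. The candidates containing elements of all these cycle types are C_6 (6T1) of order 6, D_6 (6T3) of order 12, C_3 x S_3 (6T5) of order 18, A_4 x C_2 (6T6) of order 24, S_3 x S_3 (6T9) of order 36, S_4 x C_2 (6T11) of order 48, (S_3 x S_3) : C_2 (6T13) of order 72, PGL(2,5) (6T14) of order 120, S_6 (6T16) of order 720; the others are excluded. The observed types are precisely the cycle types that occur in C_6 (6T1). Each of the other remaining candidates has further cycle types, and by the Chebotarev density theorem the matching factorization patterns would occur for a proportion of primes equal to their share of the group: D_6 (6T3) additionally contains elements of type 2+2+1+1 (3 of its 12 elements, about 25% of primes); C_3 x S_3 (6T5) additionally contains elements of type 3+1+1+1 (4 of its 18 elements, about 22% of primes); A_4 x C_2 (6T6) additionally contains elements of type 2+2+1+1, 2+1+1+1+1 (6 of its 24 elements, about 25% of primes); S_3 x S_3 (6T9) additionally contains elements of type 3+1+1+1, 2+2+1+1 (13 of its 36 elements, about 36% of primes); S_4 x C_2 (6T11) additionally contains elements of type 4+2, 4+1+1, 2+2+1+1, 2+1+1+1+1 (24 of its 48 elements, about 50% of primes); (S_3 x S_3) : C_2 (6T13) additionally contains elements of type 4+2, 3+2+1, 3+1+1+1, 2+2+1+1, 2+1+1+1+1 (49 of its 72 elements, about 68% of primes); PGL(2,5) (6T14) additionally contains elements of type 5+1, 4+1+1, 2+2+1+1 (69 of its 120 elements, about 58% of primes); S_6 (6T16) additionally contains elements of type 5+1, 4+2, 4+1+1, 3+2+1, 3+1+1+1, 2+2+1+1, 2+1+1+1+1 (544 of its 720 elements, about 76% of primes). None of the 37 primes tested shows any such pattern (for each of these groups the chance of that is below 10^-4), which rules them out. Hence G = C_6 (6T1), of order 6.

C_6 (also written C6)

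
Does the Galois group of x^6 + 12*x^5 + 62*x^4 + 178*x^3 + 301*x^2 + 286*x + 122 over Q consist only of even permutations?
The polynomial is irreducible of degree 6 over Q. Its discriminant is -187648, which is not a perfect square. A Galois group lies in the alternating group exactly when the discriminant is a square in Q, so the Galois group ((S_3 x S_3) : C_2) is not contained in A_6.

No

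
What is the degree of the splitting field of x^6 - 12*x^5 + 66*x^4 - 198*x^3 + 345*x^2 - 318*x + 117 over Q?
The degree of the splitting field over Q equals the order of the Galois group, so first determine the group. The polynomial f is an irreducible sextic over Q, so G = Gal(f/Q) is one of the 16 transitive subgroups 6T1, ..., 6T16 of S_6. The discriminant of f is -1024192512, which is not a perfect square, so G is not contained in A_6. The transitive groups of degree 6 not contained in A_6 are: C_6 (6T1, order 6), S_3 (6T2, order 6), D_6 (6T3, order 12), C_3 x S_3 (6T5, order 18), A_4 x C_2 (6T6, order 24), S_4 (6T8, order 24), S_3 x S_3 (6T9, order 36), S_4 x C_2 (6T11, order 48), (S_3 x S_3) : C_2 (6T13, order 72), PGL(2,5) (6T14, order 120), S_6 (6T16, order 720). By Dedekind's theorem, for a prime p not dividing disc(f) the degrees of the irreducible factors of f mod p form the cycle type of an element of G. Factoring f modulo the 21 such primes p <= 89 (skipping 2, 3, 7, which divide the discriminant), each new pattern first appears at: mod 5: f = (x^6 + 3x^5 + x^4 + 2x^3 + 2x + 2), pattern 6; mod 11: f = (x + 3)(x^5 + 7x^4 + x^3 + 8x^2 + 2x + 6), pattern 5+1; mod 13: f = (x)(x + 11)(x^4 + 3x^3 + 7x^2 + 11x + 3), pattern 4+1+1; mod 23: f = (x + 2)(x + 8)(x^2 + 5x + 7)(x^2 + 19x + 7), pattern 2+2+1+1; mod 43: f = (x^3 + 13x^2 + 6x + 34)(x^3 + 18x^2 + 41x + 30), pattern 3+3; mod 61: f = (x^2 + 15x + 49)(x^2 + 41x + 10)(x^2 + 54x + 28), pattern 2+2+2. No other pattern occurs in this range, so the set of observed cycle types is {6, 5+1, 4+1+1, 2+2+1+1, 3+3, 2+2+2}. The candidates containing elements of all these cycle types are PGL(2,5) (6T14) of order 120, S_6 (6T16) of order 720; the others are excluded. The observed types are precisely the cycle types that occur in PGL(2,5) (6T14) (apart from the identity). Each of the other remaining candidates has further cycle types, and by the Chebotarev density theorem the matching factorization patterns would occur for a proportion of primes equal to their share of the group: S_6 (6T16) additionally contains elements of type 4+2, 3+2+1, 3+1+1+1, 2+1+1+1+1 (265 of its 720 elements, about 37% of primes). None of the 21 primes tested shows any such pattern (for each of these groups the chance of that is below 10^-4), which rules them out. Hence G = PGL(2,5) (6T14), of order 120. The Galois group PGL(2,5) (6T14) has order 120, so the splitting field has degree 120 over Q.

120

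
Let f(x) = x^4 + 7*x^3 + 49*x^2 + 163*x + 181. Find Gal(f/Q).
The polynomial is an irreducible quartic over Q and its discriminant is 131328125, which is not a perfect square, so the Galois group is not contained in A_4. The resolvent cubic y^3 - 49*y^2 + 417*y + 38 has exactly one rational root, so the Galois group is C_4 or D_4. The quartic becomes reducible over Q(sqrt(disc)), so the group is C_4.

C_4 (order 4)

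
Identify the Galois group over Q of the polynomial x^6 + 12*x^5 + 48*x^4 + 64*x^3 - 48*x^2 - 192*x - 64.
The polynomial f is an irreducible sextic over Q, so G = Gal(f/Q) is one of the 16 transitive subgroups 6T1, ..., 6T16 of S_6. The discriminant of f is -450868486864896, which is not a perfect square, so G is not contained in A_6. The transitive groups of degree 6 not contained in A_6 are: C_6 (6T1, order 6), S_3 (6T2, order 6), D_6 (6T3, order 12), C_3 x S_3 (6T5, order 18), A_4 x C_2 (6T6, order 24), S_4 (6T8, order 24), S_3 x S_3 (6T9, order 36), S_4 x C_2 (6T11, order 48), (S_3 x S_3) : C_2 (6T13, order 72), PGL(2,5) (6T14, order 120), S_6 (6T16, order 720). By Dedekind's theorem, for a prime p not dividing disc(f) the degrees of the irreducible factors of f mod p form the cycle type of an element of G. Factoring f modulo the 33 such primes p <= 149 (skipping 2, 3, which divide the discriminant), each new pattern first appears at: mod 5: f = (x^3 + 3x^2 + x + 2)(x^3 + 4x^2 + 3), pattern 3+3; mod 7: f = (x^6 + 5x^5 + 6x^4 + x^3 + x^2 + 4x + 6), pattern 6; mod 17: f = (x + 6)(x + 15)(x^2 + 4x + 1)(x^2 + 4x + 11), pattern 2+2+1+1; mod 19: f = (x + 7)(x + 9)(x + 14)(x + 16)(x^2 + 4x + 9), pattern 2+1+1+1+1; mod 71: f = (x^2 + 4x + 7)(x^2 + 4x + 22)(x^2 + 4x + 42), pattern 2+2+2. No other pattern occurs in this range, so the set of observed cycle types is {3+3, 6, 2+2+1+1, 2+1+1+1+1, 2+2+2}. The candidates containing elements of all these cycle types are A_4 x C_2 (6T6) of order 24, S_4 x C_2 (6T11) of order 48, (S_3 x S_3) : C_2 (6T13) of order 72, S_6 (6T16) of order 720; the others are excluded. The observed types are precisely the cycle types that occur in A_4 x C_2 (6T6) (apart from the identity). Each of the other remaining candidates has further cycle types, and by the Chebotarev density theorem the matching factorization patterns would occur for a proportion of primes equal to their share of the group: S_4 x C_2 (6T11) additionally contains elements of type 4+2, 4+1+1 (12 of its 48 elements, about 25% of primes); (S_3 x S_3) : C_2 (6T13) additionally contains elements of type 4+2, 3+2+1, 3+1+1+1 (34 of its 72 elements, about 47% of primes); S_6 (6T16) additionally contains elements of type 5+1, 4+2, 4+1+1, 3+2+1, 3+1+1+1 (484 of its 720 elements, about 67% of primes). None of the 33 primes tested shows any such pattern (for each of these groups the chance of that is below 10^-4), which rules them out. Hence G = A_4 x C_2 (6T6), of order 24.

A_4 x C_2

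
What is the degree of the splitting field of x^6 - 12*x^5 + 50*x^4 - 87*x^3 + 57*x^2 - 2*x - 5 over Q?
60

The degree of the splitting field over Q equals the order of the Galois group, so first determine the group. The polynomial f is an irreducible sextic over Q, so G = Gal(f/Q) is one of the 16 transitive subgroups 6T1, ..., 6T16 of S_6. The discriminant of f is 30991489 = 5567^2, a perfect square, so G is contained in A_6. The transitive groups of degree 6 contained in A_6 are: A_4 (6T4, order 12), S_4 (6T7, order 24), (C_3 x C_3) : C_4 (6T10, order 36), PSL(2,5) (6T12, order 60), A_6 (6T15, order 360). By Dedekind's theorem, for a prime p not dividing disc(f) the degrees of the irreducible factors of f mod p form the cycle type of an element of G. Factoring f modulo the 21 such primes p <= 79 (skipping 19, which divides the discriminant), each new pattern first appears at: mod 2: f = (x + 1)(x^5 + x^4 + x^3 + x + 1), pattern 5+1; mod 7: f = (x^3 + 3x^2 + x + 1)(x^3 + 6x^2 + 3x + 2), pattern 3+3; mod 61: f = (x + 35)(x + 57)(x^2 + 7x + 30)(x^2 + 11x + 13), pattern 2+2+1+1. No other pattern occurs in this range, so the set of observed cycle types is {5+1, 3+3, 2+2+1+1}. The candidates containing elements of all these cycle types are PSL(2,5) (6T12) of order 60, A_6 (6T15) of order 360; the others are excluded. The observed types are precisely the cycle types that occur in PSL(2,5) (6T12) (apart from the identity). Each of the other remaining candidates has further cycle types, and by the Chebotarev density theorem the matching factorization patterns would occur for a proportion of primes equal to their share of the group: A_6 (6T15) additionally contains elements of type 4+2, 3+1+1+1 (130 of its 360 elements, about 36% of primes). None of the 21 primes tested shows any such pattern (for each of these groups the chance of that is below 10^-4), which rules them out. Hence G = PSL(2,5) (6T12), of order 60. The Galois group PSL(2,5) (6T12) has order 60, so the splitting field has degree 60 over Q.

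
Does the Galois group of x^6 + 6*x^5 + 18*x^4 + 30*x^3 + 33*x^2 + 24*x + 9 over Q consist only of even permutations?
The polynomial is irreducible of degree 6 over Q. Its discriminant is -16003008, which is not a perfect square. A Galois group lies in the alternating group exactly when the discriminant is a square in Q, so the Galois group (PGL(2,5)) is not contained in A_6.

No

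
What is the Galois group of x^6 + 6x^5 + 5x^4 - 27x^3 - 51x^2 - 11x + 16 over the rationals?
The polynomial f is an irreducible sextic over Q, so G = Gal(f/Q) is one of the 16 transitive subgroups 6T1, ..., 6T16 of S_6. The discriminant of f is 30991489 = 5567^2, a perfect square, so G is contained in A_6. The transitive groups of degree 6 contained in A_6 are: A_4 (6T4, order 12), S_4 (6T7, order 24), (C_3 x C_3) : C_4 (6T10, order 36), PSL(2,5) (6T12, order 60), A_6 (6T15, order 360). By Dedekind's theorem, for a prime p not dividing disc(f) the degrees of the irreducible factors of f mod p form the cycle type of an element of G. Factoring f modulo the 21 such primes p <= 79 (skipping 19, which divides the discriminant), each new pattern first appears at: mod 2: f = (x)(x^5 + x^3 + x^2 + x + 1), pattern 5+1; mod 7: f = (x^3 + x^2 + 3x + 1)(x^3 + 5x^2 + 4x + 2), pattern 3+3; mod 61: f = (x + 38)(x + 60)(x^2 + 13x + 60)(x^2 + 17x + 55), pattern 2+2+1+1. No other pattern occurs in this range, so the set of observed cycle types is {5+1, 3+3, 2+2+1+1}. The candidates containing elements of all these cycle types are PSL(2,5) (6T12) of order 60, A_6 (6T15) of order 360; the others are excluded. The observed types are precisely the cycle types that occur in PSL(2,5) (6T12) (apart from the identity). Each of the other remaining candidates has further cycle types, and by the Chebotarev density theorem the matching factorization patterns would occur for a proportion of primes equal to their share of the group: A_6 (6T15) additionally contains elements of type 4+2, 3+1+1+1 (130 of its 360 elements, about 36% of primes). None of the 21 primes tested shows any such pattern (for each of these groups the chance of that is below 10^-4), which rules them out. Hence G = PSL(2,5) (6T12), of order 60.

PSL(2,5)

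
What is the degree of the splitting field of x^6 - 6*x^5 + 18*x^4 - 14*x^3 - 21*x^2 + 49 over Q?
120

The degree of the splitting field over Q equals the order of the Galois group, so first determine the group. The polynomial f is an irreducible sextic over Q, so G = Gal(f/Q) is one of the 16 transitive subgroups 6T1, ..., 6T16 of S_6. The discriminant of f is -28010528989632, which is not a perfect square, so G is not contained in A_6. The transitive groups of degree 6 not contained in A_6 are: C_6 (6T1, order 6), S_3 (6T2, order 6), D_6 (6T3, order 12), C_3 x S_3 (6T5, order 18), A_4 x C_2 (6T6, order 24), S_4 (6T8, order 24), S_3 x S_3 (6T9, order 36), S_4 x C_2 (6T11, order 48), (S_3 x S_3) : C_2 (6T13, order 72), PGL(2,5) (6T14, order 120), S_6 (6T16, order 720). By Dedekind's theorem, for a prime p not dividing disc(f) the degrees of the irreducible factors of f mod p form the cycle type of an element of G. Factoring f modulo the 21 such primes p <= 89 (skipping 2, 3, 7, which divide the discriminant), each new pattern first appears at: mod 5: f = (x^6 + 4x^5 + 3x^4 + x^3 + 4x^2 + 4), pattern 6; mod 11: f = (x + 3)(x^5 + 2x^4 + x^3 + 5x^2 + 8x + 9), pattern 5+1; mod 13: f = (x + 4)(x + 11)(x^4 + 5x^3 + 3x^2 + 7x + 2), pattern 4+1+1; mod 23: f = (x + 2)(x + 15)(x^2 + 3x + 9)(x^2 + 20x + 11), pattern 2+2+1+1; mod 43: f = (x^3 + 40x^2 + 3x + 30)(x^3 + 40x^2 + 6x + 26), pattern 3+3; mod 61: f = (x^2 + 26x + 40)(x^2 + 44x + 36)(x^2 + 46x + 31), pattern 2+2+2. No other pattern occurs in this range, so the set of observed cycle types is {6, 5+1, 4+1+1, 2+2+1+1, 3+3, 2+2+2}. The candidates containing elements of all these cycle types are PGL(2,5) (6T14) of order 120, S_6 (6T16) of order 720; the others are excluded. The observed types are precisely the cycle types that occur in PGL(2,5) (6T14) (apart from the identity). Each of the other remaining candidates has further cycle types, and by the Chebotarev density theorem the matching factorization patterns would occur for a proportion of primes equal to their share of the group: S_6 (6T16) additionally contains elements of type 4+2, 3+2+1, 3+1+1+1, 2+1+1+1+1 (265 of its 720 elements, about 37% of primes). None of the 21 primes tested shows any such pattern (for each of these groups the chance of that is below 10^-4), which rules them out. Hence G = PGL(2,5) (6T14), of order 120. The Galois group PGL(2,5) (6T14) has order 120, so the splitting field has degree 120 over Q.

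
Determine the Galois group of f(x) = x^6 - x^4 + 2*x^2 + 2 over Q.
S_4 (order 24)

The polynomial f is an irreducible sextic over Q, so G = Gal(f/Q) is one of the 16 transitive subgroups 6T1, ..., 6T16 of S_6. The discriminant of f is -5120000, which is not a perfect square, so G is not contained in A_6. The transitive groups of degree 6 not contained in A_6 are: C_6 (6T1, order 6), S_3 (6T2, order 6), D_6 (6T3, order 12), C_3 x S_3 (6T5, order 18), A_4 x C_2 (6T6, order 24), S_4 (6T8, order 24), S_3 x S_3 (6T9, order 36), S_4 x C_2 (6T11, order 48), (S_3 x S_3) : C_2 (6T13, order 72), PGL(2,5) (6T14, order 120), S_6 (6T16, order 720). By Dedekind's theorem, for a prime p not dividing disc(f) the degrees of the irreducible factors of f mod p form the cycle type of an element of G. Factoring f modulo the 22 such primes p <= 89 (skipping 2, 5, which divide the discriminant), each new pattern first appears at: mod 3: f = (x^3 + x^2 + 2)(x^3 + 2x^2 + 1), pattern 3+3; mod 7: f = (x^2 + 2)(x^2 + x + 6)(x^2 + 6x + 6), pattern 2+2+2; mod 13: f = (x + 4)(x + 9)(x^4 + 2x^2 + 8), pattern 4+1+1; mod 43: f = (x + 12)(x + 31)(x^2 + 4)(x^2 + 10), pattern 2+2+1+1. No other pattern occurs in this range, so the set of observed cycle types is {3+3, 2+2+2, 4+1+1, 2+2+1+1}. The candidates containing elements of all these cycle types are S_4 (6T8) of order 24, S_4 x C_2 (6T11) of order 48, PGL(2,5) (6T14) of order 120, S_6 (6T16) of order 720; the others are excluded. The observed types are precisely the cycle types that occur in S_4 (6T8) (apart from the identity). Each of the other remaining candidates has further cycle types, and by the Chebotarev density theorem the matching factorization patterns would occur for a proportion of primes equal to their share of the group: S_4 x C_2 (6T11) additionally contains elements of type 6, 4+2, 2+1+1+1+1 (17 of its 48 elements, about 35% of primes); PGL(2,5) (6T14) additionally contains elements of type 6, 5+1 (44 of its 120 elements, about 37% of primes); S_6 (6T16) additionally contains elements of type 6, 5+1, 4+2, 3+2+1, 3+1+1+1, 2+1+1+1+1 (529 of its 720 elements, about 73% of primes). None of the 22 primes tested shows any such pattern (for each of these groups the chance of that is below 10^-4), which rules them out. Hence G = S_4 (6T8), of order 24.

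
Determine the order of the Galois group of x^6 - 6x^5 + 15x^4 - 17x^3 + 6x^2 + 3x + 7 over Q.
18

The degree of the splitting field over Q equals the order of the Galois group, so first determine the group. The polynomial f is an irreducible sextic over Q, so G = Gal(f/Q) is one of the 16 transitive subgroups 6T1, ..., 6T16 of S_6. The discriminant of f is -1162261467, which is not a perfect square, so G is not contained in A_6. The transitive groups of degree 6 not contained in A_6 are: C_6 (6T1, order 6), S_3 (6T2, order 6), D_6 (6T3, order 12), C_3 x S_3 (6T5, order 18), A_4 x C_2 (6T6, order 24), S_4 (6T8, order 24), S_3 x S_3 (6T9, order 36), S_4 x C_2 (6T11, order 48), (S_3 x S_3) : C_2 (6T13, order 72), PGL(2,5) (6T14, order 120), S_6 (6T16, order 720). By Dedekind's theorem, for a prime p not dividing disc(f) the degrees of the irreducible factors of f mod p form the cycle type of an element of G. Factoring f modulo the 33 such primes p <= 139 (skipping 3, which divides the discriminant), each new pattern first appears at: mod 2: f = (x^6 + x^4 + x^3 + x + 1), pattern 6; mod 7: f = (x)(x + 1)(x + 3)(x^3 + 4x^2 + 3x + 1), pattern 3+1+1+1; mod 17: f = (x^2 + 14)(x^2 + 2x + 12)(x^2 + 9x + 5), pattern 2+2+2; mod 19: f = (x^3 + 16x^2 + 3x + 4)(x^3 + 16x^2 + 3x + 16), pattern 3+3; mod 73: f = (x + 2)(x + 11)(x + 22)(x + 23)(x + 37)(x + 45), pattern 1+1+1+1+1+1. No other pattern occurs in this range, so the set of observed cycle types is {6, 3+1+1+1, 2+2+2, 3+3, 1+1+1+1+1+1}. The candidates containing elements of all these cycle types are C_3 x S_3 (6T5) of order 18, S_3 x S_3 (6T9) of order 36, (S_3 x S_3) : C_2 (6T13) of order 72, S_6 (6T16) of order 720; the others are excluded. The observed types are precisely the cycle types that occur in C_3 x S_3 (6T5). Each of the other remaining candidates has further cycle types, and by the Chebotarev density theorem the matching factorization patterns would occur for a proportion of primes equal to their share of the group: S_3 x S_3 (6T9) additionally contains elements of type 2+2+1+1 (9 of its 36 elements, about 25% of primes); (S_3 x S_3) : C_2 (6T13) additionally contains elements of type 4+2, 3+2+1, 2+2+1+1, 2+1+1+1+1 (45 of its 72 elements, about 62% of primes); S_6 (6T16) additionally contains elements of type 5+1, 4+2, 4+1+1, 3+2+1, 2+2+1+1, 2+1+1+1+1 (504 of its 720 elements, about 70% of primes). None of the 33 primes tested shows any such pattern (for each of these groups the chance of that is below 10^-4), which rules them out. Hence G = C_3 x S_3 (6T5), of order 18. The Galois group C_3 x S_3 (6T5) has order 18, so the splitting field has degree 18 over Q.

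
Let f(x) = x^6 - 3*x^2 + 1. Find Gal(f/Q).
The polynomial f is an irreducible sextic over Q, so G = Gal(f/Q) is one of the 16 transitive subgroups 6T1, ..., 6T16 of S_6. The discriminant of f is -419904, which is not a perfect square, so G is not contained in A_6. The transitive groups of degree 6 not contained in A_6 are: C_6 (6T1, order 6), S_3 (6T2, order 6), D_6 (6T3, order 12), C_3 x S_3 (6T5, order 18), A_4 x C_2 (6T6, order 24), S_4 (6T8, order 24), S_3 x S_3 (6T9, order 36), S_4 x C_2 (6T11, order 48), (S_3 x S_3) : C_2 (6T13, order 72), PGL(2,5) (6T14, order 120), S_6 (6T16, order 720). By Dedekind's theorem, for a prime p not dividing disc(f) the degrees of the irreducible factors of f mod p form the cycle type of an element of G. Factoring f modulo the 33 such primes p <= 149 (skipping 2, 3, which divide the discriminant), each new pattern first appears at: mod 5: f = (x^3 + 2x^2 + 2x + 3)(x^3 + 3x^2 + 2x + 2), pattern 3+3; mod 7: f = (x^6 + 4x^2 + 1), pattern 6; mod 17: f = (x + 8)(x + 9)(x^2 + 3)(x^2 + 10), pattern 2+2+1+1; mod 19: f = (x + 3)(x + 8)(x + 11)(x + 16)(x^2 + 16), pattern 2+1+1+1+1; mod 71: f = (x^2 + 16)(x^2 + 25)(x^2 + 30), pattern 2+2+2. No other pattern occurs in this range, so the set of observed cycle types is {3+3, 6, 2+2+1+1, 2+1+1+1+1, 2+2+2}. The candidates containing elements of all these cycle types are A_4 x C_2 (6T6) of order 24, S_4 x C_2 (6T11) of order 48, (S_3 x S_3) : C_2 (6T13) of order 72, S_6 (6T16) of order 720; the others are excluded. The observed types are precisely the cycle types that occur in A_4 x C_2 (6T6) (apart from the identity). Each of the other remaining candidates has further cycle types, and by the Chebotarev density theorem the matching factorization patterns would occur for a proportion of primes equal to their share of the group: S_4 x C_2 (6T11) additionally contains elements of type 4+2, 4+1+1 (12 of its 48 elements, about 25% of primes); (S_3 x S_3) : C_2 (6T13) additionally contains elements of type 4+2, 3+2+1, 3+1+1+1 (34 of its 72 elements, about 47% of primes); S_6 (6T16) additionally contains elements of type 5+1, 4+2, 4+1+1, 3+2+1, 3+1+1+1 (484 of its 720 elements, about 67% of primes). None of the 33 primes tested shows any such pattern (for each of these groups the chance of that is below 10^-4), which rules them out. Hence G = A_4 x C_2 (6T6), of order 24.

A_4 x C_2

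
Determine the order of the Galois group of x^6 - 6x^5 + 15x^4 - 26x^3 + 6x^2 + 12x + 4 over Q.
12

The degree of the splitting field over Q equals the order of the Galois group, so first determine the group. The polynomial f is an irreducible sextic over Q, so G = Gal(f/Q) is one of the 16 transitive subgroups 6T1, ..., 6T16 of S_6. The discriminant of f is 304930925568, which is not a perfect square, so G is not contained in A_6. The transitive groups of degree 6 not contained in A_6 are: C_6 (6T1, order 6), S_3 (6T2, order 6), D_6 (6T3, order 12), C_3 x S_3 (6T5, order 18), A_4 x C_2 (6T6, order 24), S_4 (6T8, order 24), S_3 x S_3 (6T9, order 36), S_4 x C_2 (6T11, order 48), (S_3 x S_3) : C_2 (6T13, order 72), PGL(2,5) (6T14, order 120), S_6 (6T16, order 720). By Dedekind's theorem, for a prime p not dividing disc(f) the degrees of the irreducible factors of f mod p form the cycle type of an element of G. Factoring f modulo the 79 such primes p <= 421 (skipping 2, 3, 41, which divide the discriminant), each new pattern first appears at: mod 5: f = (x^2 + 2x + 3)(x^2 + 3x + 4)(x^2 + 4x + 2), pattern 2+2+2; mod 7: f = (x^6 + x^5 + x^4 + 2x^3 + 6x^2 + 5x + 4), pattern 6; mod 11: f = (x + 4)(x + 9)(x^2 + 4x + 2)(x^2 + 10x + 8), pattern 2+2+1+1; mod 13: f = (x^3 + 10x^2 + 2x + 1)(x^3 + 10x^2 + 4x + 4), pattern 3+3; mod 61: f = (x + 20)(x + 29)(x + 36)(x + 41)(x + 54)(x + 58), pattern 1+1+1+1+1+1. No other pattern occurs in this range, so the set of observed cycle types is {2+2+2, 6, 2+2+1+1, 3+3, 1+1+1+1+1+1}. The candidates containing elements of all these cycle types are D_6 (6T3) of order 12, A_4 x C_2 (6T6) of order 24, S_3 x S_3 (6T9) of order 36, S_4 x C_2 (6T11) of order 48, (S_3 x S_3) : C_2 (6T13) of order 72, PGL(2,5) (6T14) of order 120, S_6 (6T16) of order 720; the others are excluded. The observed types are precisely the cycle types that occur in D_6 (6T3). Each of the other remaining candidates has further cycle types, and by the Chebotarev density theorem the matching factorization patterns would occur for a proportion of primes equal to their share of the group: A_4 x C_2 (6T6) additionally contains elements of type 2+1+1+1+1 (3 of its 24 elements, about 12% of primes); S_3 x S_3 (6T9) additionally contains elements of type 3+1+1+1 (4 of its 36 elements, about 11% of primes); S_4 x C_2 (6T11) additionally contains elements of type 4+2, 4+1+1, 2+1+1+1+1 (15 of its 48 elements, about 31% of primes); (S_3 x S_3) : C_2 (6T13) additionally contains elements of type 4+2, 3+2+1, 3+1+1+1, 2+1+1+1+1 (40 of its 72 elements, about 56% of primes); PGL(2,5) (6T14) additionally contains elements of type 5+1, 4+1+1 (54 of its 120 elements, about 45% of primes); S_6 (6T16) additionally contains elements of type 5+1, 4+2, 4+1+1, 3+2+1, 3+1+1+1, 2+1+1+1+1 (499 of its 720 elements, about 69% of primes). None of the 79 primes tested shows any such pattern (for each of these groups the chance of that is below 10^-4), which rules them out. Hence G = D_6 (6T3), of order 12. The Galois group D_6 (6T3) has order 12, so the splitting field has degree 12 over Q.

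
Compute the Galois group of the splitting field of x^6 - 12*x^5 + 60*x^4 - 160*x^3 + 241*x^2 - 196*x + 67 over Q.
The polynomial f is an irreducible sextic over Q, so G = Gal(f/Q) is one of the 16 transitive subgroups 6T1, ..., 6T16 of S_6. The discriminant of f is 61504 = 248^2, a perfect square, so G is contained in A_6. The transitive groups of degree 6 contained in A_6 are: A_4 (6T4, order 12), S_4 (6T7, order 24), (C_3 x C_3) : C_4 (6T10, order 36), PSL(2,5) (6T12, order 60), A_6 (6T15, order 360). By Dedekind's theorem, for a prime p not dividing disc(f) the degrees of the irreducible factors of f mod p form the cycle type of an element of G. Factoring f modulo the 79 such primes p <= 419 (skipping 2, 31, which divide the discriminant), each new pattern first appears at: mod 3: f = (x^2 + 2x + 2)(x^4 + x^3 + 2x^2 + 2x + 2), pattern 4+2; mod 5: f = (x^3 + x + 4)(x^3 + 3x^2 + 4x + 3), pattern 3+3; mod 11: f = (x + 1)(x + 6)(x^2 + 3)(x^2 + 3x + 8), pattern 2+2+1+1; mod 67: f = (x)(x + 1)(x + 9)(x + 54)(x + 62)(x + 63), pattern 1+1+1+1+1+1. No other pattern occurs in this range, so the set of observed cycle types is {4+2, 3+3, 2+2+1+1, 1+1+1+1+1+1}. The candidates containing elements of all these cycle types are S_4 (6T7) of order 24, (C_3 x C_3) : C_4 (6T10) of order 36, A_6 (6T15) of order 360; the others are excluded. The observed types are precisely the cycle types that occur in S_4 (6T7). Each of the other remaining candidates has further cycle types, and by the Chebotarev density theorem the matching factorization patterns would occur for a proportion of primes equal to their share of the group: (C_3 x C_3) : C_4 (6T10) additionally contains elements of type 3+1+1+1 (4 of its 36 elements, about 11% of primes); A_6 (6T15) additionally contains elements of type 5+1, 3+1+1+1 (184 of its 360 elements, about 51% of primes). None of the 79 primes tested shows any such pattern (for each of these groups the chance of that is below 10^-4), which rules them out. Hence G = S_4 (6T7), of order 24.

S_4, S_4(6d), the S_4-action on 6 points inside A_6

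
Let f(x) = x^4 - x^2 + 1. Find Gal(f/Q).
The polynomial is an irreducible quartic over Q and its discriminant is 144 = 12^2, a perfect square, so the Galois group is contained in A_4. The resolvent cubic y^3 + y^2 - 4*y - 4 splits completely over Q, which gives the Klein four-group V_4.

V_4 (order 4)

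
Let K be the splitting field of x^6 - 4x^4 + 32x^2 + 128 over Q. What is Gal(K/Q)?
S_4, S_4(6c), the S_4-action on 6 points not in A_6

The polynomial f is an irreducible sextic over Q, so G = Gal(f/Q) is one of the 16 transitive subgroups 6T1, ..., 6T16 of S_6. The discriminant of f is -5497558138880000, which is not a perfect square, so G is not contained in A_6. The transitive groups of degree 6 not contained in A_6 are: C_6 (6T1, order 6), S_3 (6T2, order 6), D_6 (6T3, order 12), C_3 x S_3 (6T5, order 18), A_4 x C_2 (6T6, order 24), S_4 (6T8, order 24), S_3 x S_3 (6T9, order 36), S_4 x C_2 (6T11, order 48), (S_3 x S_3) : C_2 (6T13, order 72), PGL(2,5) (6T14, order 120), S_6 (6T16, order 720). By Dedekind's theorem, for a prime p not dividing disc(f) the degrees of the irreducible factors of f mod p form the cycle type of an element of G. Factoring f modulo the 22 such primes p <= 89 (skipping 2, 5, which divide the discriminant), each new pattern first appears at: mod 3: f = (x^3 + x^2 + 2)(x^3 + 2x^2 + 1), pattern 3+3; mod 7: f = (x^2 + 1)(x^2 + 2x + 3)(x^2 + 5x + 3), pattern 2+2+2; mod 13: f = (x + 5)(x + 8)(x^4 + 8x^2 + 11), pattern 4+1+1; mod 43: f = (x + 19)(x + 24)(x^2 + 16)(x^2 + 40), pattern 2+2+1+1. No other pattern occurs in this range, so the set of observed cycle types is {3+3, 2+2+2, 4+1+1, 2+2+1+1}. The candidates containing elements of all these cycle types are S_4 (6T8) of order 24, S_4 x C_2 (6T11) of order 48, PGL(2,5) (6T14) of order 120, S_6 (6T16) of order 720; the others are excluded. The observed types are precisely the cycle types that occur in S_4 (6T8) (apart from the identity). Each of the other remaining candidates has further cycle types, and by the Chebotarev density theorem the matching factorization patterns would occur for a proportion of primes equal to their share of the group: S_4 x C_2 (6T11) additionally contains elements of type 6, 4+2, 2+1+1+1+1 (17 of its 48 elements, about 35% of primes); PGL(2,5) (6T14) additionally contains elements of type 6, 5+1 (44 of its 120 elements, about 37% of primes); S_6 (6T16) additionally contains elements of type 6, 5+1, 4+2, 3+2+1, 3+1+1+1, 2+1+1+1+1 (529 of its 720 elements, about 73% of primes). None of the 22 primes tested shows any such pattern (for each of these groups the chance of that is below 10^-4), which rules them out. Hence G = S_4 (6T8), of order 24.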